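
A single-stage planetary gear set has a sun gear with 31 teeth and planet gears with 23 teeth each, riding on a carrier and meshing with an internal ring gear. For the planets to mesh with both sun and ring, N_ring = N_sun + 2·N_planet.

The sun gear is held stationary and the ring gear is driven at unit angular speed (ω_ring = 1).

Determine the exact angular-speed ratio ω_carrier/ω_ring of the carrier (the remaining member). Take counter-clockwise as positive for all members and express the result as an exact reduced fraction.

N_ring = 31 + 2·23 = 77
31(ω_s−ω_c) = −77(ω_r−ω_c),  ω_s=0, ω_r=1
31(0−ω_c) = −77(1−ω_c)  ⇒  108ω_c = 77  ⇒  ω_c = 77/108
ω_c/ω_r = 77/108

77/108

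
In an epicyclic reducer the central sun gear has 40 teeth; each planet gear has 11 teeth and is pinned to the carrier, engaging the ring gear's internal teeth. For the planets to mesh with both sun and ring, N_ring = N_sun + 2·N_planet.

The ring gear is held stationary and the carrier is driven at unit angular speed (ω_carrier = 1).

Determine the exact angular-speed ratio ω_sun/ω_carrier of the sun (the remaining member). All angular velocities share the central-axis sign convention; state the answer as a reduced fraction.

51/20

N_ring = 40 + 2·11 = 62
40(ω_s−ω_c) = −62(ω_r−ω_c),  ω_r=0, ω_c=1
ω_s = 1 − (62/40)(0−1) = 51/20
ω_s/ω_c = 51/20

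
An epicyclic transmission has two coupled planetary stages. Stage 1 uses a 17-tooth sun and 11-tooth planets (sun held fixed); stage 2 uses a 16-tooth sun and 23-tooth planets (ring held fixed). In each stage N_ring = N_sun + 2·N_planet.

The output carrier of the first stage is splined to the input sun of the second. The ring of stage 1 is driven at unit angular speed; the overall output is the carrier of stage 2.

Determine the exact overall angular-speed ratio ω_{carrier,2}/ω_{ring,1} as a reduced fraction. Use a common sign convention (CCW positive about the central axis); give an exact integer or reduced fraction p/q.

1/7

Stage 1: N_ring = 17 + 2·11 = 39
Stage 1: 17(ω_s−ω_c) = −39(ω_r−ω_c),  ω_s=0, ω_r=1
Stage 1: 17(0−ω_c) = −39(1−ω_c)  ⇒  56ω_c = 39  ⇒  ω_c = 39/56
  ⇒ ω_c¹/ω_r¹ = 39/56
Stage 2: N_ring = 16 + 2·23 = 62
Stage 2: 16(ω_s−ω_c) = −62(ω_r−ω_c),  ω_r=0, ω_s=1
Stage 2: 16(1−ω_c) = −62(0−ω_c)  ⇒  78ω_c = 16  ⇒  ω_c = 8/39
  ⇒ ω_c²/ω_s² = 8/39
Coupling ω_s² = ω_c¹ ⇒ overall = 39/56 × 8/39 = 1/7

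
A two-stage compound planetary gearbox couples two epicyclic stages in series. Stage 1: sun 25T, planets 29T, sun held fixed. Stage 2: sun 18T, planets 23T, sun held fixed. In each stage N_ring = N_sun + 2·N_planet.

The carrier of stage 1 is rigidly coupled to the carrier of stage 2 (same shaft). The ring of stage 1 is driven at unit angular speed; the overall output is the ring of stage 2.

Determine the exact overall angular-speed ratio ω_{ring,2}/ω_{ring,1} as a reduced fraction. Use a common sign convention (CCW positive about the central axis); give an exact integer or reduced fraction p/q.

3403/3456

Stage 1: N_ring = 25 + 2·29 = 83
Stage 1: 25(ω_s−ω_c) = −83(ω_r−ω_c),  ω_s=0, ω_r=1
Stage 1: 25(0−ω_c) = −83(1−ω_c)  ⇒  108ω_c = 83  ⇒  ω_c = 83/108
  ⇒ ω_c¹/ω_r¹ = 83/108
Stage 2: N_ring = 18 + 2·23 = 64
Stage 2: 18(ω_s−ω_c) = −64(ω_r−ω_c),  ω_s=0, ω_c=1
Stage 2: ω_r = 1 − (18/64)(0−1) = 41/32
  ⇒ ω_r²/ω_c² = 41/32
Coupling ω_c² = ω_c¹ ⇒ overall = 83/108 × 41/32 = 3403/3456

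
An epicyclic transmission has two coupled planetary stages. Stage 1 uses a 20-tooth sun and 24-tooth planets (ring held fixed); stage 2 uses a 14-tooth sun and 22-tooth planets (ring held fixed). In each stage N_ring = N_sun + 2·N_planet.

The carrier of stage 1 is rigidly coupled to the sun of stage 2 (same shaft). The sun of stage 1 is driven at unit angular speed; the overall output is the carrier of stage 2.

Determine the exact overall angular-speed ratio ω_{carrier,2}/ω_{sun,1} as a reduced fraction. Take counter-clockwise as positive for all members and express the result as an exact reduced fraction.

35/792

Stage 1: N_ring = 20 + 2·24 = 68
Stage 1: 20(ω_s−ω_c) = −68(ω_r−ω_c),  ω_r=0, ω_s=1
Stage 1: 20(1−ω_c) = −68(0−ω_c)  ⇒  88ω_c = 20  ⇒  ω_c = 5/22
  ⇒ ω_c¹/ω_s¹ = 5/22
Stage 2: N_ring = 14 + 2·22 = 58
Stage 2: 14(ω_s−ω_c) = −58(ω_r−ω_c),  ω_r=0, ω_s=1
Stage 2: 14(1−ω_c) = −58(0−ω_c)  ⇒  72ω_c = 14  ⇒  ω_c = 7/36
  ⇒ ω_c²/ω_s² = 7/36
Coupling ω_s² = ω_c¹ ⇒ overall = 5/22 × 7/36 = 35/792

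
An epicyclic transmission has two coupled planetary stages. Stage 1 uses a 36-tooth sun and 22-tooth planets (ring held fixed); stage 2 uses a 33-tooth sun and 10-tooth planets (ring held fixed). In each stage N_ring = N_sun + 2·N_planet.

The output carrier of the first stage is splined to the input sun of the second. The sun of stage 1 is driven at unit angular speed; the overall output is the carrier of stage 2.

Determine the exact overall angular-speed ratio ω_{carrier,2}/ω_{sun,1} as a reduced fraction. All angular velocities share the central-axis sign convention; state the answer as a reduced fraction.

Stage 1: N_ring = 36 + 2·22 = 80
Stage 1: 36(ω_s−ω_c) = −80(ω_r−ω_c),  ω_r=0, ω_s=1
Stage 1: 36(1−ω_c) = −80(0−ω_c)  ⇒  116ω_c = 36  ⇒  ω_c = 9/29
  ⇒ ω_c¹/ω_s¹ = 9/29
Stage 2: N_ring = 33 + 2·10 = 53
Stage 2: 33(ω_s−ω_c) = −53(ω_r−ω_c),  ω_r=0, ω_s=1
Stage 2: 33(1−ω_c) = −53(0−ω_c)  ⇒  86ω_c = 33  ⇒  ω_c = 33/86
  ⇒ ω_c²/ω_s² = 33/86
Coupling ω_s² = ω_c¹ ⇒ overall = 9/29 × 33/86 = 297/2494

297/2494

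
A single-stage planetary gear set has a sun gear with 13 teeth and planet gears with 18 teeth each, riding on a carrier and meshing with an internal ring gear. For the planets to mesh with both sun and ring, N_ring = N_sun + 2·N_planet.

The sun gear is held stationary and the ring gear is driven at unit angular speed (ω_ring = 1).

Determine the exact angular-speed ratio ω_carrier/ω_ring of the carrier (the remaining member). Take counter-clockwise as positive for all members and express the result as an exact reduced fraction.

49/62

N_ring = 13 + 2·18 = 49
13(ω_s−ω_c) = −49(ω_r−ω_c),  ω_s=0, ω_r=1
13(0−ω_c) = −49(1−ω_c)  ⇒  62ω_c = 49  ⇒  ω_c = 49/62
ω_c/ω_r = 49/62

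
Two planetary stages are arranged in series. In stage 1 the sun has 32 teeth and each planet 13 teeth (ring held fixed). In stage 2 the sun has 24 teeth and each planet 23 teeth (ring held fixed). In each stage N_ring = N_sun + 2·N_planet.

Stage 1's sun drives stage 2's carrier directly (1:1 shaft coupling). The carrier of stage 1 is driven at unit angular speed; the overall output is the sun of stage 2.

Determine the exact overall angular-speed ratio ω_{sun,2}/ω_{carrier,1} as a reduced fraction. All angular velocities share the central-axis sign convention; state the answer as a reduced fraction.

Stage 1: N_ring = 32 + 2·13 = 58
Stage 1: 32(ω_s−ω_c) = −58(ω_r−ω_c),  ω_r=0, ω_c=1
Stage 1: ω_s = 1 − (58/32)(0−1) = 45/16
  ⇒ ω_s¹/ω_c¹ = 45/16
Stage 2: N_ring = 24 + 2·23 = 70
Stage 2: 24(ω_s−ω_c) = −70(ω_r−ω_c),  ω_r=0, ω_c=1
Stage 2: ω_s = 1 − (70/24)(0−1) = 47/12
  ⇒ ω_s²/ω_c² = 47/12
Coupling ω_c² = ω_s¹ ⇒ overall = 45/16 × 47/12 = 705/64

705/64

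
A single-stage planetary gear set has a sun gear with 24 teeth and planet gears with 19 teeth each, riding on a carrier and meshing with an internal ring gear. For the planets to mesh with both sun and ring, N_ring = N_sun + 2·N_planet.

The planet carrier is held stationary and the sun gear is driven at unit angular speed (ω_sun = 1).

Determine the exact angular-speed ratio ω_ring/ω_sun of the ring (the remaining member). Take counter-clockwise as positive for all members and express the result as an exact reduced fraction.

-12/31

N_ring = 24 + 2·19 = 62
24(ω_s−ω_c) = −62(ω_r−ω_c),  ω_c=0, ω_s=1
ω_r = 0 − (24/62)(1−0) = -12/31
ω_r/ω_s = -12/31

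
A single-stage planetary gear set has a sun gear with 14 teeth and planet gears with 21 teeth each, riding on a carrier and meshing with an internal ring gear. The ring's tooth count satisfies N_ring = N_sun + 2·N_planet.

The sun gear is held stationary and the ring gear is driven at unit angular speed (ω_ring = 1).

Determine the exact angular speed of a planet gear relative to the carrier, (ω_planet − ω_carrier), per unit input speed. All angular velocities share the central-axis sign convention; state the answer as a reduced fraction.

8/15

N_ring = 14 + 2·21 = 56
14(ω_s−ω_c) = −56(ω_r−ω_c),  ω_s=0, ω_r=1
14(0−ω_c) = −56(1−ω_c)  ⇒  70ω_c = 56  ⇒  ω_c = 4/5
sun–planet: 14·(0−4/5) = −21·(ω_p−ω_c)  ⇒  ω_p−ω_c = −(14/21)·(-4/5) = 8/15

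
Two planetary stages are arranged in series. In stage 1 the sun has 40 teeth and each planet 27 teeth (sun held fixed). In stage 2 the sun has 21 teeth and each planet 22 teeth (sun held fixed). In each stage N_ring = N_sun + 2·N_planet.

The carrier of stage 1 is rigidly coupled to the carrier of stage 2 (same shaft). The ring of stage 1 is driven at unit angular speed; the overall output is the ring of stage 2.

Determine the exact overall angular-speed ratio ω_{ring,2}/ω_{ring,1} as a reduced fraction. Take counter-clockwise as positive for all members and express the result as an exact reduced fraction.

4042/4355

Stage 1: N_ring = 40 + 2·27 = 94
Stage 1: 40(ω_s−ω_c) = −94(ω_r−ω_c),  ω_s=0, ω_r=1
Stage 1: 40(0−ω_c) = −94(1−ω_c)  ⇒  134ω_c = 94  ⇒  ω_c = 47/67
  ⇒ ω_c¹/ω_r¹ = 47/67
Stage 2: N_ring = 21 + 2·22 = 65
Stage 2: 21(ω_s−ω_c) = −65(ω_r−ω_c),  ω_s=0, ω_c=1
Stage 2: ω_r = 1 − (21/65)(0−1) = 86/65
  ⇒ ω_r²/ω_c² = 86/65
Coupling ω_c² = ω_c¹ ⇒ overall = 47/67 × 86/65 = 4042/4355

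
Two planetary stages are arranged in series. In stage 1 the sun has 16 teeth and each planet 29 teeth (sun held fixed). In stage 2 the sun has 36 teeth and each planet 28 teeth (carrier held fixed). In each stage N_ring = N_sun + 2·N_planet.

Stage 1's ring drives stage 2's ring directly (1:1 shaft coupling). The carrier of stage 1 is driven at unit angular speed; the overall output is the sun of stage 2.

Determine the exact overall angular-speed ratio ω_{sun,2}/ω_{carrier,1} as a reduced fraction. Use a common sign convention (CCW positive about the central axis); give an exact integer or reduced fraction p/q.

Stage 1: N_ring = 16 + 2·29 = 74
Stage 1: 16(ω_s−ω_c) = −74(ω_r−ω_c),  ω_s=0, ω_c=1
Stage 1: ω_r = 1 − (16/74)(0−1) = 45/37
  ⇒ ω_r¹/ω_c¹ = 45/37
Stage 2: N_ring = 36 + 2·28 = 92
Stage 2: 36(ω_s−ω_c) = −92(ω_r−ω_c),  ω_c=0, ω_r=1
Stage 2: ω_s = 0 − (92/36)(1−0) = -23/9
  ⇒ ω_s²/ω_r² = -23/9
Coupling ω_r² = ω_r¹ ⇒ overall = 45/37 × -23/9 = -115/37

-115/37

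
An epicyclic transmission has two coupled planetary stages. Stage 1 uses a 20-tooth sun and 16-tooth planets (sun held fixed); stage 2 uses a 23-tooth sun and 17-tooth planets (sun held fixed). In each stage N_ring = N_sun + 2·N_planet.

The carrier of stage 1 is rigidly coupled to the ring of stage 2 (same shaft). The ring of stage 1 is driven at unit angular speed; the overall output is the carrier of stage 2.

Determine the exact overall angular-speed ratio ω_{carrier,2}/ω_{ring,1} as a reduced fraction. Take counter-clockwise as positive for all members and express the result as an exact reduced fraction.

247/480

Stage 1: N_ring = 20 + 2·16 = 52
Stage 1: 20(ω_s−ω_c) = −52(ω_r−ω_c),  ω_s=0, ω_r=1
Stage 1: 20(0−ω_c) = −52(1−ω_c)  ⇒  72ω_c = 52  ⇒  ω_c = 13/18
  ⇒ ω_c¹/ω_r¹ = 13/18
Stage 2: N_ring = 23 + 2·17 = 57
Stage 2: 23(ω_s−ω_c) = −57(ω_r−ω_c),  ω_s=0, ω_r=1
Stage 2: 23(0−ω_c) = −57(1−ω_c)  ⇒  80ω_c = 57  ⇒  ω_c = 57/80
  ⇒ ω_c²/ω_r² = 57/80
Coupling ω_r² = ω_c¹ ⇒ overall = 13/18 × 57/80 = 247/480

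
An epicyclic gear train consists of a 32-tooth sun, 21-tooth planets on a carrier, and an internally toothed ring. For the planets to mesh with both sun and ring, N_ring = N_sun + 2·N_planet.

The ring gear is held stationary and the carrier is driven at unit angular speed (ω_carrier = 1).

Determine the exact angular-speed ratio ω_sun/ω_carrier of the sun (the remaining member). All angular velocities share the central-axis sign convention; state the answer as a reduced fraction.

53/16

N_ring = 32 + 2·21 = 74
32(ω_s−ω_c) = −74(ω_r−ω_c),  ω_r=0, ω_c=1
ω_s = 1 − (74/32)(0−1) = 53/16
ω_s/ω_c = 53/16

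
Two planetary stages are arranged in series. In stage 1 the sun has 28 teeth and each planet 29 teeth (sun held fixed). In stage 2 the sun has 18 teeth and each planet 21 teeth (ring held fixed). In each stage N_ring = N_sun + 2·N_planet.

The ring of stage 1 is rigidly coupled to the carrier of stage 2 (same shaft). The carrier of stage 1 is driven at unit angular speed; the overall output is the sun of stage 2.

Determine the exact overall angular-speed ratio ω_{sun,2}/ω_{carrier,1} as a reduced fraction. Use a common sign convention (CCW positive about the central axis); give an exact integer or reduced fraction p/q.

Stage 1: N_ring = 28 + 2·29 = 86
Stage 1: 28(ω_s−ω_c) = −86(ω_r−ω_c),  ω_s=0, ω_c=1
Stage 1: ω_r = 1 − (28/86)(0−1) = 57/43
  ⇒ ω_r¹/ω_c¹ = 57/43
Stage 2: N_ring = 18 + 2·21 = 60
Stage 2: 18(ω_s−ω_c) = −60(ω_r−ω_c),  ω_r=0, ω_c=1
Stage 2: ω_s = 1 − (60/18)(0−1) = 13/3
  ⇒ ω_s²/ω_c² = 13/3
Coupling ω_c² = ω_r¹ ⇒ overall = 57/43 × 13/3 = 247/43

247/43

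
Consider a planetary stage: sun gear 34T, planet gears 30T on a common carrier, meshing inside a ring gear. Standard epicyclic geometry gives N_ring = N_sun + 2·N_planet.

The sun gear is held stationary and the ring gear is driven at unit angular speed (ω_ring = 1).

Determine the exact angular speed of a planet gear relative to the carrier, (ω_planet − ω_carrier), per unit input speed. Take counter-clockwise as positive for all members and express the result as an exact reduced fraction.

N_ring = 34 + 2·30 = 94
34(ω_s−ω_c) = −94(ω_r−ω_c),  ω_s=0, ω_r=1
34(0−ω_c) = −94(1−ω_c)  ⇒  128ω_c = 94  ⇒  ω_c = 47/64
sun–planet: 34·(0−47/64) = −30·(ω_p−ω_c)  ⇒  ω_p−ω_c = −(34/30)·(-47/64) = 799/960

799/960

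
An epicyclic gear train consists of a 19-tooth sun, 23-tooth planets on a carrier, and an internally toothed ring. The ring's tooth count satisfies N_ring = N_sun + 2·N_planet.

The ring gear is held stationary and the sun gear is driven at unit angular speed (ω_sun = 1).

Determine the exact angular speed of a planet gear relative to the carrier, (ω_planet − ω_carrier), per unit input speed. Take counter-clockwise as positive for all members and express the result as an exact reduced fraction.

-1235/1932

N_ring = 19 + 2·23 = 65
19(ω_s−ω_c) = −65(ω_r−ω_c),  ω_r=0, ω_s=1
19(1−ω_c) = −65(0−ω_c)  ⇒  84ω_c = 19  ⇒  ω_c = 19/84
sun–planet: 19·(1−19/84) = −23·(ω_p−ω_c)  ⇒  ω_p−ω_c = −(19/23)·(65/84) = -1235/1932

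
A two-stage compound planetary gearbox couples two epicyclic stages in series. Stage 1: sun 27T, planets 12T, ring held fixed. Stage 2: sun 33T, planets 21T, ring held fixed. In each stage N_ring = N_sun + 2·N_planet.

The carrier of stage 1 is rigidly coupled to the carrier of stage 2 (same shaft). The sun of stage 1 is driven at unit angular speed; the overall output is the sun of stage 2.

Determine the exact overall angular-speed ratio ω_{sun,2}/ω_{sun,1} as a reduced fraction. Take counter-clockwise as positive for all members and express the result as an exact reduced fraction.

162/143

Stage 1: N_ring = 27 + 2·12 = 51
Stage 1: 27(ω_s−ω_c) = −51(ω_r−ω_c),  ω_r=0, ω_s=1
Stage 1: 27(1−ω_c) = −51(0−ω_c)  ⇒  78ω_c = 27  ⇒  ω_c = 9/26
  ⇒ ω_c¹/ω_s¹ = 9/26
Stage 2: N_ring = 33 + 2·21 = 75
Stage 2: 33(ω_s−ω_c) = −75(ω_r−ω_c),  ω_r=0, ω_c=1
Stage 2: ω_s = 1 − (75/33)(0−1) = 36/11
  ⇒ ω_s²/ω_c² = 36/11
Coupling ω_c² = ω_c¹ ⇒ overall = 9/26 × 36/11 = 162/143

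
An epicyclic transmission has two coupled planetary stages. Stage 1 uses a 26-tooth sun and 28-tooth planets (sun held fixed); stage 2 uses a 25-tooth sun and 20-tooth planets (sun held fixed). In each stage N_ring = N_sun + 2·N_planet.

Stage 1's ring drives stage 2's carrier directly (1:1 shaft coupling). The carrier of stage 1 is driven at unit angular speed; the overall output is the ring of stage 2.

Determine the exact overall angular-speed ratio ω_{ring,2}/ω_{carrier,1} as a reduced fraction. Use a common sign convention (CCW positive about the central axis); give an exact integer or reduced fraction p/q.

972/533

Stage 1: N_ring = 26 + 2·28 = 82
Stage 1: 26(ω_s−ω_c) = −82(ω_r−ω_c),  ω_s=0, ω_c=1
Stage 1: ω_r = 1 − (26/82)(0−1) = 54/41
  ⇒ ω_r¹/ω_c¹ = 54/41
Stage 2: N_ring = 25 + 2·20 = 65
Stage 2: 25(ω_s−ω_c) = −65(ω_r−ω_c),  ω_s=0, ω_c=1
Stage 2: ω_r = 1 − (25/65)(0−1) = 18/13
  ⇒ ω_r²/ω_c² = 18/13
Coupling ω_c² = ω_r¹ ⇒ overall = 54/41 × 18/13 = 972/533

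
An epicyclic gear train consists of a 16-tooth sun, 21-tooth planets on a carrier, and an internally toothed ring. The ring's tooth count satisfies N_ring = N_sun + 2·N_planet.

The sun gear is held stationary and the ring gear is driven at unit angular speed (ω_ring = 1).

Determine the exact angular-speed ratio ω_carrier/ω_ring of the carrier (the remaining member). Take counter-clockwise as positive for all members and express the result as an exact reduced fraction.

N_ring = 16 + 2·21 = 58
16(ω_s−ω_c) = −58(ω_r−ω_c),  ω_s=0, ω_r=1
16(0−ω_c) = −58(1−ω_c)  ⇒  74ω_c = 58  ⇒  ω_c = 29/37
ω_c/ω_r = 29/37

29/37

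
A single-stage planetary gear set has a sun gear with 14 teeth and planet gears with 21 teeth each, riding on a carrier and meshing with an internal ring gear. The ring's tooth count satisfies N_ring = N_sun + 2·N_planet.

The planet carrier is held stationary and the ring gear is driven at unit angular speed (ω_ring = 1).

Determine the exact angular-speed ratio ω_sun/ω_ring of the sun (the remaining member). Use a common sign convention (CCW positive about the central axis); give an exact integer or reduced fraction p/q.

-4

N_ring = 14 + 2·21 = 56
14(ω_s−ω_c) = −56(ω_r−ω_c),  ω_c=0, ω_r=1
ω_s = 0 − (56/14)(1−0) = -4
ω_s/ω_r = -4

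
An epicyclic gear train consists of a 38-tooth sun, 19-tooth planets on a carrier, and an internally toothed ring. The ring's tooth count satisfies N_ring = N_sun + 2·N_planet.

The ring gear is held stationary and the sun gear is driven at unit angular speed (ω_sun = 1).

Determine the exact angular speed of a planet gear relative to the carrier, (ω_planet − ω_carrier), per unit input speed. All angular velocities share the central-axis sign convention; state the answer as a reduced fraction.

N_ring = 38 + 2·19 = 76
38(ω_s−ω_c) = −76(ω_r−ω_c),  ω_r=0, ω_s=1
38(1−ω_c) = −76(0−ω_c)  ⇒  114ω_c = 38  ⇒  ω_c = 1/3
sun–planet: 38·(1−1/3) = −19·(ω_p−ω_c)  ⇒  ω_p−ω_c = −(38/19)·(2/3) = -4/3

-4/3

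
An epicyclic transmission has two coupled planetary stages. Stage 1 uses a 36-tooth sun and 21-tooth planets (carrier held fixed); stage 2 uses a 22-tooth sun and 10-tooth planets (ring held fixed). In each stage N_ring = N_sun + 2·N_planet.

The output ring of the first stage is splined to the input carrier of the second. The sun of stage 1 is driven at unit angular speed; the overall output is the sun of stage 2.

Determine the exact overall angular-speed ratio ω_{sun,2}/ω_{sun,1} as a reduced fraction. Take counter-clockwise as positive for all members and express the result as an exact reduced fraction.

Stage 1: N_ring = 36 + 2·21 = 78
Stage 1: 36(ω_s−ω_c) = −78(ω_r−ω_c),  ω_c=0, ω_s=1
Stage 1: ω_r = 0 − (36/78)(1−0) = -6/13
  ⇒ ω_r¹/ω_s¹ = -6/13
Stage 2: N_ring = 22 + 2·10 = 42
Stage 2: 22(ω_s−ω_c) = −42(ω_r−ω_c),  ω_r=0, ω_c=1
Stage 2: ω_s = 1 − (42/22)(0−1) = 32/11
  ⇒ ω_s²/ω_c² = 32/11
Coupling ω_c² = ω_r¹ ⇒ overall = -6/13 × 32/11 = -192/143

-192/143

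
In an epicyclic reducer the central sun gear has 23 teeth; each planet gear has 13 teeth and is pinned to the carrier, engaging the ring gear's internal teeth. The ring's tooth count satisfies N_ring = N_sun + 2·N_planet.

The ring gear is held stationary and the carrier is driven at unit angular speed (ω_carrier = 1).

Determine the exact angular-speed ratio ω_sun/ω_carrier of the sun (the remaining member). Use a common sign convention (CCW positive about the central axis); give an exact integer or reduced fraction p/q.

72/23

N_ring = 23 + 2·13 = 49
23(ω_s−ω_c) = −49(ω_r−ω_c),  ω_r=0, ω_c=1
ω_s = 1 − (49/23)(0−1) = 72/23
ω_s/ω_c = 72/23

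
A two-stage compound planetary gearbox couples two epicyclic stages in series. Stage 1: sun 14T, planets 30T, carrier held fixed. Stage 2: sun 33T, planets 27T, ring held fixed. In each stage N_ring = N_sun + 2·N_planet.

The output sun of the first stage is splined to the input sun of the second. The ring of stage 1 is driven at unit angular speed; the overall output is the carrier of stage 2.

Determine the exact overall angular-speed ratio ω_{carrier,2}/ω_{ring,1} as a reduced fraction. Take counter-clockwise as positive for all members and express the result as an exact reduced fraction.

-407/280

Stage 1: N_ring = 14 + 2·30 = 74
Stage 1: 14(ω_s−ω_c) = −74(ω_r−ω_c),  ω_c=0, ω_r=1
Stage 1: ω_s = 0 − (74/14)(1−0) = -37/7
  ⇒ ω_s¹/ω_r¹ = -37/7
Stage 2: N_ring = 33 + 2·27 = 87
Stage 2: 33(ω_s−ω_c) = −87(ω_r−ω_c),  ω_r=0, ω_s=1
Stage 2: 33(1−ω_c) = −87(0−ω_c)  ⇒  120ω_c = 33  ⇒  ω_c = 11/40
  ⇒ ω_c²/ω_s² = 11/40
Coupling ω_s² = ω_s¹ ⇒ overall = -37/7 × 11/40 = -407/280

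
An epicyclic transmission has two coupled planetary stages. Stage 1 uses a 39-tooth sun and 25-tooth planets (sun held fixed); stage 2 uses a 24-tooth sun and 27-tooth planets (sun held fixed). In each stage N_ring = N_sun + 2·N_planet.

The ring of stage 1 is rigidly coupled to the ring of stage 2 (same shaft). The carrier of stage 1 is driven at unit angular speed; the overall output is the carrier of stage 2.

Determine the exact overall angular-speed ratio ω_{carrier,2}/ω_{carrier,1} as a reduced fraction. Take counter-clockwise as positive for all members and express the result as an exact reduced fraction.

1664/1513

Stage 1: N_ring = 39 + 2·25 = 89
Stage 1: 39(ω_s−ω_c) = −89(ω_r−ω_c),  ω_s=0, ω_c=1
Stage 1: ω_r = 1 − (39/89)(0−1) = 128/89
  ⇒ ω_r¹/ω_c¹ = 128/89
Stage 2: N_ring = 24 + 2·27 = 78
Stage 2: 24(ω_s−ω_c) = −78(ω_r−ω_c),  ω_s=0, ω_r=1
Stage 2: 24(0−ω_c) = −78(1−ω_c)  ⇒  102ω_c = 78  ⇒  ω_c = 13/17
  ⇒ ω_c²/ω_r² = 13/17
Coupling ω_r² = ω_r¹ ⇒ overall = 128/89 × 13/17 = 1664/1513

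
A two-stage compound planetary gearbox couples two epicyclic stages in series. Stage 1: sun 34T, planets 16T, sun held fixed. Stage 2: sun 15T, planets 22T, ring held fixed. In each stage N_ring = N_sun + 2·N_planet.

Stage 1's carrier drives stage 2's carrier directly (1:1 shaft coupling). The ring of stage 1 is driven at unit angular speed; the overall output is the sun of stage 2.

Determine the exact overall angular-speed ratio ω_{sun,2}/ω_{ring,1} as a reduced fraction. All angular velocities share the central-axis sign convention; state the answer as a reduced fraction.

407/125

Stage 1: N_ring = 34 + 2·16 = 66
Stage 1: 34(ω_s−ω_c) = −66(ω_r−ω_c),  ω_s=0, ω_r=1
Stage 1: 34(0−ω_c) = −66(1−ω_c)  ⇒  100ω_c = 66  ⇒  ω_c = 33/50
  ⇒ ω_c¹/ω_r¹ = 33/50
Stage 2: N_ring = 15 + 2·22 = 59
Stage 2: 15(ω_s−ω_c) = −59(ω_r−ω_c),  ω_r=0, ω_c=1
Stage 2: ω_s = 1 − (59/15)(0−1) = 74/15
  ⇒ ω_s²/ω_c² = 74/15
Coupling ω_c² = ω_c¹ ⇒ overall = 33/50 × 74/15 = 407/125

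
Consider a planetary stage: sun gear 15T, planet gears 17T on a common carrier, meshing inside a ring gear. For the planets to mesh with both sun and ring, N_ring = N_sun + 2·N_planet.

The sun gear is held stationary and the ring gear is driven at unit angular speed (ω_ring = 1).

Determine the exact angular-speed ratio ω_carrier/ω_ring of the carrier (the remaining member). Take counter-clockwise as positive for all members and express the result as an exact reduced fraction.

N_ring = 15 + 2·17 = 49
15(ω_s−ω_c) = −49(ω_r−ω_c),  ω_s=0, ω_r=1
15(0−ω_c) = −49(1−ω_c)  ⇒  64ω_c = 49  ⇒  ω_c = 49/64
ω_c/ω_r = 49/64

49/64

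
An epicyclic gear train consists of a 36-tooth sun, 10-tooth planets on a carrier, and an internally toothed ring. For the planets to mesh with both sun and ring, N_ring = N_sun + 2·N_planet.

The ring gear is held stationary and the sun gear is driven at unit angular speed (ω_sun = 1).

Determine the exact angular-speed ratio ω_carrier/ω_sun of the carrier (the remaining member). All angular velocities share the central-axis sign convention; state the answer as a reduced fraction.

N_ring = 36 + 2·10 = 56
36(ω_s−ω_c) = −56(ω_r−ω_c),  ω_r=0, ω_s=1
36(1−ω_c) = −56(0−ω_c)  ⇒  92ω_c = 36  ⇒  ω_c = 9/23
ω_c/ω_s = 9/23

9/23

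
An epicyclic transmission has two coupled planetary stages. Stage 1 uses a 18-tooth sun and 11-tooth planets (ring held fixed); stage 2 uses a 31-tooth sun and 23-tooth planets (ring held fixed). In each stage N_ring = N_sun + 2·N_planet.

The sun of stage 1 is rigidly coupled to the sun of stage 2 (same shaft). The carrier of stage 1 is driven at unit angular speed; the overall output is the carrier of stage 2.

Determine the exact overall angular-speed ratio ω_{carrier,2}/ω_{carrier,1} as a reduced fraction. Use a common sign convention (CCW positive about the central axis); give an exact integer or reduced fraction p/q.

Stage 1: N_ring = 18 + 2·11 = 40
Stage 1: 18(ω_s−ω_c) = −40(ω_r−ω_c),  ω_r=0, ω_c=1
Stage 1: ω_s = 1 − (40/18)(0−1) = 29/9
  ⇒ ω_s¹/ω_c¹ = 29/9
Stage 2: N_ring = 31 + 2·23 = 77
Stage 2: 31(ω_s−ω_c) = −77(ω_r−ω_c),  ω_r=0, ω_s=1
Stage 2: 31(1−ω_c) = −77(0−ω_c)  ⇒  108ω_c = 31  ⇒  ω_c = 31/108
  ⇒ ω_c²/ω_s² = 31/108
Coupling ω_s² = ω_s¹ ⇒ overall = 29/9 × 31/108 = 899/972

899/972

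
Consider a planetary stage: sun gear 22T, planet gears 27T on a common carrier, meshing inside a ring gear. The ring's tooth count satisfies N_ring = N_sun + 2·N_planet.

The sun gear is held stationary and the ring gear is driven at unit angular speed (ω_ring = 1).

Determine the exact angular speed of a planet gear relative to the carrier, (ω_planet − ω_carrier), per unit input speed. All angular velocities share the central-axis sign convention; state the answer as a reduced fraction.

836/1323

N_ring = 22 + 2·27 = 76
22(ω_s−ω_c) = −76(ω_r−ω_c),  ω_s=0, ω_r=1
22(0−ω_c) = −76(1−ω_c)  ⇒  98ω_c = 76  ⇒  ω_c = 38/49
sun–planet: 22·(0−38/49) = −27·(ω_p−ω_c)  ⇒  ω_p−ω_c = −(22/27)·(-38/49) = 836/1323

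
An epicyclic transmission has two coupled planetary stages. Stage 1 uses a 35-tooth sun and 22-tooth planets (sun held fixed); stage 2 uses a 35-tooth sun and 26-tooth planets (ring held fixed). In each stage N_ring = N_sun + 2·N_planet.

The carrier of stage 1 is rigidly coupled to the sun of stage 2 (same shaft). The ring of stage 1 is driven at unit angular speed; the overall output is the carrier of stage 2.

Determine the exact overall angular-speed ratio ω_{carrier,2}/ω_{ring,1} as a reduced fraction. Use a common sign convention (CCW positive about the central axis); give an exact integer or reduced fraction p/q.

2765/13908

Stage 1: N_ring = 35 + 2·22 = 79
Stage 1: 35(ω_s−ω_c) = −79(ω_r−ω_c),  ω_s=0, ω_r=1
Stage 1: 35(0−ω_c) = −79(1−ω_c)  ⇒  114ω_c = 79  ⇒  ω_c = 79/114
  ⇒ ω_c¹/ω_r¹ = 79/114
Stage 2: N_ring = 35 + 2·26 = 87
Stage 2: 35(ω_s−ω_c) = −87(ω_r−ω_c),  ω_r=0, ω_s=1
Stage 2: 35(1−ω_c) = −87(0−ω_c)  ⇒  122ω_c = 35  ⇒  ω_c = 35/122
  ⇒ ω_c²/ω_s² = 35/122
Coupling ω_s² = ω_c¹ ⇒ overall = 79/114 × 35/122 = 2765/13908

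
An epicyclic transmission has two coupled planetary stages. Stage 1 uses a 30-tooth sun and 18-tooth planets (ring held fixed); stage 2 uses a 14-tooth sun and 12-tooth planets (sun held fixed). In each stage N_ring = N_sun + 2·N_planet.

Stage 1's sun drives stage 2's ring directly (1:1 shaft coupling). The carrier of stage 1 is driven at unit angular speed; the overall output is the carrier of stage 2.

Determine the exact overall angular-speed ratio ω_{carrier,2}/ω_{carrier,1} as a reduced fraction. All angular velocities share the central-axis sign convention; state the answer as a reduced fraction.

152/65

Stage 1: N_ring = 30 + 2·18 = 66
Stage 1: 30(ω_s−ω_c) = −66(ω_r−ω_c),  ω_r=0, ω_c=1
Stage 1: ω_s = 1 − (66/30)(0−1) = 16/5
  ⇒ ω_s¹/ω_c¹ = 16/5
Stage 2: N_ring = 14 + 2·12 = 38
Stage 2: 14(ω_s−ω_c) = −38(ω_r−ω_c),  ω_s=0, ω_r=1
Stage 2: 14(0−ω_c) = −38(1−ω_c)  ⇒  52ω_c = 38  ⇒  ω_c = 19/26
  ⇒ ω_c²/ω_r² = 19/26
Coupling ω_r² = ω_s¹ ⇒ overall = 16/5 × 19/26 = 152/65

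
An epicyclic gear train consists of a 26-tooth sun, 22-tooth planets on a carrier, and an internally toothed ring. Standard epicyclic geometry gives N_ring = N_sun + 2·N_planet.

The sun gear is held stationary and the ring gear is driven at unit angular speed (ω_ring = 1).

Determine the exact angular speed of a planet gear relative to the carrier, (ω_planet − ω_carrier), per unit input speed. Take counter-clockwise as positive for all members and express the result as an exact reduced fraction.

455/528

N_ring = 26 + 2·22 = 70
26(ω_s−ω_c) = −70(ω_r−ω_c),  ω_s=0, ω_r=1
26(0−ω_c) = −70(1−ω_c)  ⇒  96ω_c = 70  ⇒  ω_c = 35/48
sun–planet: 26·(0−35/48) = −22·(ω_p−ω_c)  ⇒  ω_p−ω_c = −(26/22)·(-35/48) = 455/528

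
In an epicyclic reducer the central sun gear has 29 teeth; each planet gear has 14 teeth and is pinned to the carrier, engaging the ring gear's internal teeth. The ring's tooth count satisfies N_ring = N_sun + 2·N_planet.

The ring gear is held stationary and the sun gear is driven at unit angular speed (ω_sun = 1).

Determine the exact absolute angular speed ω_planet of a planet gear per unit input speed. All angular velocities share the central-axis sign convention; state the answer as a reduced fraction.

N_ring = 29 + 2·14 = 57
29(ω_s−ω_c) = −57(ω_r−ω_c),  ω_r=0, ω_s=1
29(1−ω_c) = −57(0−ω_c)  ⇒  86ω_c = 29  ⇒  ω_c = 29/86
sun–planet: 29·(1−29/86) = −14·(ω_p−ω_c)  ⇒  ω_p−ω_c = −(29/14)·(57/86) = -1653/1204
ω_p = 29/86 − 1653/1204 = -29/28

-29/28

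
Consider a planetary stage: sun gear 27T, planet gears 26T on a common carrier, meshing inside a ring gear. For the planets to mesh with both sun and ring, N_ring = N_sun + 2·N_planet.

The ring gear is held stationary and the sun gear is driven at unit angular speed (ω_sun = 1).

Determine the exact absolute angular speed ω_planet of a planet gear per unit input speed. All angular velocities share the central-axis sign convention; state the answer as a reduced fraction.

-27/52

N_ring = 27 + 2·26 = 79
27(ω_s−ω_c) = −79(ω_r−ω_c),  ω_r=0, ω_s=1
27(1−ω_c) = −79(0−ω_c)  ⇒  106ω_c = 27  ⇒  ω_c = 27/106
sun–planet: 27·(1−27/106) = −26·(ω_p−ω_c)  ⇒  ω_p−ω_c = −(27/26)·(79/106) = -2133/2756
ω_p = 27/106 − 2133/2756 = -27/52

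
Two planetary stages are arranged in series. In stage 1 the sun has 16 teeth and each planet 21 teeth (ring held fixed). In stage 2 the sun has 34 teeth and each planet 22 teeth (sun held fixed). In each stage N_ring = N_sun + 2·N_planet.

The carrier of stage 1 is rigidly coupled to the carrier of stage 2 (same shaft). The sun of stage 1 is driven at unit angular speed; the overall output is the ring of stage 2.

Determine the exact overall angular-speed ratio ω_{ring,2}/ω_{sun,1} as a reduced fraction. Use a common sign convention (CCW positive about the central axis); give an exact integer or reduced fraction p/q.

448/1443

Stage 1: N_ring = 16 + 2·21 = 58
Stage 1: 16(ω_s−ω_c) = −58(ω_r−ω_c),  ω_r=0, ω_s=1
Stage 1: 16(1−ω_c) = −58(0−ω_c)  ⇒  74ω_c = 16  ⇒  ω_c = 8/37
  ⇒ ω_c¹/ω_s¹ = 8/37
Stage 2: N_ring = 34 + 2·22 = 78
Stage 2: 34(ω_s−ω_c) = −78(ω_r−ω_c),  ω_s=0, ω_c=1
Stage 2: ω_r = 1 − (34/78)(0−1) = 56/39
  ⇒ ω_r²/ω_c² = 56/39
Coupling ω_c² = ω_c¹ ⇒ overall = 8/37 × 56/39 = 448/1443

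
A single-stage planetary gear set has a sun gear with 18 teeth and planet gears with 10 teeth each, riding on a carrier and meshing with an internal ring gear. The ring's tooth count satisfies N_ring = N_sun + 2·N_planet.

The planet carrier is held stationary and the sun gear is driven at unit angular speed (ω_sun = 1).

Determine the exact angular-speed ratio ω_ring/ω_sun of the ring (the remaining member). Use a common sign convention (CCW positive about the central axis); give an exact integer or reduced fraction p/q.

-9/19

N_ring = 18 + 2·10 = 38
18(ω_s−ω_c) = −38(ω_r−ω_c),  ω_c=0, ω_s=1
ω_r = 0 − (18/38)(1−0) = -9/19
ω_r/ω_s = -9/19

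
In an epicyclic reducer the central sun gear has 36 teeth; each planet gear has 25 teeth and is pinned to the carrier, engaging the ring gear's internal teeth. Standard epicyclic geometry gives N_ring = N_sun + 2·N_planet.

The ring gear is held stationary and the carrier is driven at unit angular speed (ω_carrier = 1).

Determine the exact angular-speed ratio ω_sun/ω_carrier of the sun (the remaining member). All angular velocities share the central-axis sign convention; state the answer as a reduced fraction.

N_ring = 36 + 2·25 = 86
36(ω_s−ω_c) = −86(ω_r−ω_c),  ω_r=0, ω_c=1
ω_s = 1 − (86/36)(0−1) = 61/18
ω_s/ω_c = 61/18

61/18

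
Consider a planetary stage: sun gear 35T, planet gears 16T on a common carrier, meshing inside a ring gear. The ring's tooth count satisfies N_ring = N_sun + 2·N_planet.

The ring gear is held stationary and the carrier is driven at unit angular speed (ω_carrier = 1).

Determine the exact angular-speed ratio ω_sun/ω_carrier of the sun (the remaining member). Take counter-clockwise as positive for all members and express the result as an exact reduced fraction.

102/35

N_ring = 35 + 2·16 = 67
35(ω_s−ω_c) = −67(ω_r−ω_c),  ω_r=0, ω_c=1
ω_s = 1 − (67/35)(0−1) = 102/35
ω_s/ω_c = 102/35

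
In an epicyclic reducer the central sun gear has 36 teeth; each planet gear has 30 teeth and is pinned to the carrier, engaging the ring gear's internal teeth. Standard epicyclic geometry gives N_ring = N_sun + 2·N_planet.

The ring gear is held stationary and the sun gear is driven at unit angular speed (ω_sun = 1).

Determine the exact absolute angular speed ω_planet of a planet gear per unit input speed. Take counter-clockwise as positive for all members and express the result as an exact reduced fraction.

-3/5

N_ring = 36 + 2·30 = 96
36(ω_s−ω_c) = −96(ω_r−ω_c),  ω_r=0, ω_s=1
36(1−ω_c) = −96(0−ω_c)  ⇒  132ω_c = 36  ⇒  ω_c = 3/11
sun–planet: 36·(1−3/11) = −30·(ω_p−ω_c)  ⇒  ω_p−ω_c = −(36/30)·(8/11) = -48/55
ω_p = 3/11 − 48/55 = -3/5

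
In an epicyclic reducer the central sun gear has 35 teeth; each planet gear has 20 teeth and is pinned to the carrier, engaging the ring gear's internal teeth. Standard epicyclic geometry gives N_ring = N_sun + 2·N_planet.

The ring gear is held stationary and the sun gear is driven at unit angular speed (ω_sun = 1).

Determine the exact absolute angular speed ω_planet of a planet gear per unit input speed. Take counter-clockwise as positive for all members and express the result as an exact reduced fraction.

-7/8

N_ring = 35 + 2·20 = 75
35(ω_s−ω_c) = −75(ω_r−ω_c),  ω_r=0, ω_s=1
35(1−ω_c) = −75(0−ω_c)  ⇒  110ω_c = 35  ⇒  ω_c = 7/22
sun–planet: 35·(1−7/22) = −20·(ω_p−ω_c)  ⇒  ω_p−ω_c = −(35/20)·(15/22) = -105/88
ω_p = 7/22 − 105/88 = -7/8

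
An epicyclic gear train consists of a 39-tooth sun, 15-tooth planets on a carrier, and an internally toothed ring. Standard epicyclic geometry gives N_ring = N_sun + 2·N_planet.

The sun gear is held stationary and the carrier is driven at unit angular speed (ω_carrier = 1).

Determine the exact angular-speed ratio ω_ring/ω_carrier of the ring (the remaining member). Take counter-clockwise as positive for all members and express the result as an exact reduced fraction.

N_ring = 39 + 2·15 = 69
39(ω_s−ω_c) = −69(ω_r−ω_c),  ω_s=0, ω_c=1
ω_r = 1 − (39/69)(0−1) = 36/23
ω_r/ω_c = 36/23

36/23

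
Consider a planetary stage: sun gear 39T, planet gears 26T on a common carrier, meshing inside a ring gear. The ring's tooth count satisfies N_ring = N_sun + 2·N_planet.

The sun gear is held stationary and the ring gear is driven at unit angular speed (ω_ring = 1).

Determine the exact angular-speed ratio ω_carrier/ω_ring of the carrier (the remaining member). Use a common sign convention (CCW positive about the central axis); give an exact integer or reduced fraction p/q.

7/10

N_ring = 39 + 2·26 = 91
39(ω_s−ω_c) = −91(ω_r−ω_c),  ω_s=0, ω_r=1
39(0−ω_c) = −91(1−ω_c)  ⇒  130ω_c = 91  ⇒  ω_c = 7/10
ω_c/ω_r = 7/10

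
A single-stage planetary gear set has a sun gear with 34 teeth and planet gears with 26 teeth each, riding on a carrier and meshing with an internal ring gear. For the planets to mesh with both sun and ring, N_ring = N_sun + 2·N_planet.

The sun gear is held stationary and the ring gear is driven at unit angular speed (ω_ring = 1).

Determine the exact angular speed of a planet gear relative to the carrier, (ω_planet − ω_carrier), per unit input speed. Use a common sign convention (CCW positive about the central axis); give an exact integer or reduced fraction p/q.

N_ring = 34 + 2·26 = 86
34(ω_s−ω_c) = −86(ω_r−ω_c),  ω_s=0, ω_r=1
34(0−ω_c) = −86(1−ω_c)  ⇒  120ω_c = 86  ⇒  ω_c = 43/60
sun–planet: 34·(0−43/60) = −26·(ω_p−ω_c)  ⇒  ω_p−ω_c = −(34/26)·(-43/60) = 731/780

731/780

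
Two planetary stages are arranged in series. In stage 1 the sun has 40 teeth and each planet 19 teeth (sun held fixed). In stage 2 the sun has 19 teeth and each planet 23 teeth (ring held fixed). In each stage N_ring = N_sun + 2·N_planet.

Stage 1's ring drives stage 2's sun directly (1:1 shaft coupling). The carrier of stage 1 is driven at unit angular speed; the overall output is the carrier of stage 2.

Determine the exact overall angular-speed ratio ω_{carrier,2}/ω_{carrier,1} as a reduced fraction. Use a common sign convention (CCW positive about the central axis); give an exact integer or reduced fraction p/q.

Stage 1: N_ring = 40 + 2·19 = 78
Stage 1: 40(ω_s−ω_c) = −78(ω_r−ω_c),  ω_s=0, ω_c=1
Stage 1: ω_r = 1 − (40/78)(0−1) = 59/39
  ⇒ ω_r¹/ω_c¹ = 59/39
Stage 2: N_ring = 19 + 2·23 = 65
Stage 2: 19(ω_s−ω_c) = −65(ω_r−ω_c),  ω_r=0, ω_s=1
Stage 2: 19(1−ω_c) = −65(0−ω_c)  ⇒  84ω_c = 19  ⇒  ω_c = 19/84
  ⇒ ω_c²/ω_s² = 19/84
Coupling ω_s² = ω_r¹ ⇒ overall = 59/39 × 19/84 = 1121/3276

1121/3276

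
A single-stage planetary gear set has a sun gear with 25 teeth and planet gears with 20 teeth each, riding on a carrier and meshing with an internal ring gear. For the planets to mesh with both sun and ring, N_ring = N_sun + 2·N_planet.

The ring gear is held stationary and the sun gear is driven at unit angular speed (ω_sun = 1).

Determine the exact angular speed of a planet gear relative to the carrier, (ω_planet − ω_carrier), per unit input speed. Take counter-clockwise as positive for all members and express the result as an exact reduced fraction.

N_ring = 25 + 2·20 = 65
25(ω_s−ω_c) = −65(ω_r−ω_c),  ω_r=0, ω_s=1
25(1−ω_c) = −65(0−ω_c)  ⇒  90ω_c = 25  ⇒  ω_c = 5/18
sun–planet: 25·(1−5/18) = −20·(ω_p−ω_c)  ⇒  ω_p−ω_c = −(25/20)·(13/18) = -65/72

-65/72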